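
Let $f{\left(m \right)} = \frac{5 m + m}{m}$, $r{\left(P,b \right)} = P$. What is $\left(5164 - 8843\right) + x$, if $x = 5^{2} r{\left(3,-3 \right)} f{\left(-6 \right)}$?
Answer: $-3229$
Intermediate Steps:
$f{\left(m \right)} = 6$ ($f{\left(m \right)} = \frac{6 m}{m} = 6$)
$x = 450$ ($x = 5^{2} \cdot 3 \cdot 6 = 25 \cdot 3 \cdot 6 = 75 \cdot 6 = 450$)
$\left(5164 - 8843\right) + x = \left(5164 - 8843\right) + 450 = -3679 + 450 = -3229$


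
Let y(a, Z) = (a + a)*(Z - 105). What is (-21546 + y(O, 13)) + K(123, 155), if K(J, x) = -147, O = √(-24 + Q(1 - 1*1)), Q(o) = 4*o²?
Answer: -21693 - 368*I*√6 ≈ -21693.0 - 901.41*I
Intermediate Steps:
O = 2*I*√6 (O = √(-24 + 4*(1 - 1*1)²) = √(-24 + 4*(1 - 1)²) = √(-24 + 4*0²) = √(-24 + 4*0) = √(-24 + 0) = √(-24) = 2*I*√6 ≈ 4.899*I)
y(a, Z) = 2*a*(-105 + Z) (y(a, Z) = (2*a)*(-105 + Z) = 2*a*(-105 + Z))
(-21546 + y(O, 13)) + K(123, 155) = (-21546 + 2*(2*I*√6)*(-105 + 13)) - 147 = (-21546 + 2*(2*I*√6)*(-92)) - 147 = (-21546 - 368*I*√6) - 147 = -21693 - 368*I*√6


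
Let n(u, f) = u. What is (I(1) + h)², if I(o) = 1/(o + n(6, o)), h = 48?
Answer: 113569/49 ≈ 2317.7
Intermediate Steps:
I(o) = 1/(6 + o) (I(o) = 1/(o + 6) = 1/(6 + o))
(I(1) + h)² = (1/(6 + 1) + 48)² = (1/7 + 48)² = (⅐ + 48)² = (337/7)² = 113569/49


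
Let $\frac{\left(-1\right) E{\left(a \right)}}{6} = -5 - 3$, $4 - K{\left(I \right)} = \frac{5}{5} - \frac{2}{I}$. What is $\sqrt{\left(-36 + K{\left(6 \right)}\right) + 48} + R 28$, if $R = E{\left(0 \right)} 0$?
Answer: $\frac{\sqrt{138}}{3} \approx 3.9158$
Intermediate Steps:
$K{\left(I \right)} = 3 + \frac{2}{I}$ ($K{\left(I \right)} = 4 - \left(\frac{5}{5} - \frac{2}{I}\right) = 4 - \left(5 \cdot \frac{1}{5} - \frac{2}{I}\right) = 4 - \left(1 - \frac{2}{I}\right) = 3 + \frac{2}{I}$)
$E{\left(a \right)} = 48$ ($E{\left(a \right)} = - 6 \left(-5 - 3\right) = \left(-6\right) \left(-8\right) = 48$)
$R = 0$ ($R = 48 \cdot 0 = 0$)
$\sqrt{\left(-36 + K{\left(6 \right)}\right) + 48} + R 28 = \sqrt{\left(-36 + \left(3 + \frac{2}{6}\right)\right) + 48} + 0 \cdot 28 = \sqrt{\left(-36 + \left(3 + 2 \cdot \frac{1}{6}\right)\right) + 48} + 0 = \sqrt{\left(-36 + \left(3 + \frac{1}{3}\right)\right) + 48} + 0 = \sqrt{\left(-36 + \frac{10}{3}\right) + 48} + 0 = \sqrt{- \frac{98}{3} + 48} + 0 = \sqrt{\frac{46}{3}} + 0 = \frac{\sqrt{138}}{3} + 0 = \frac{\sqrt{138}}{3}$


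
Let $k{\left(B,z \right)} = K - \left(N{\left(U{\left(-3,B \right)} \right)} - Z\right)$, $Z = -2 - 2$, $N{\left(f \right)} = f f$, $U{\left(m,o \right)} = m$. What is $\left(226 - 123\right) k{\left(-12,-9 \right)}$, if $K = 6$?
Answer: $-721$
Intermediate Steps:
$N{\left(f \right)} = f^{2}$
$Z = -4$
$k{\left(B,z \right)} = -7$ ($k{\left(B,z \right)} = 6 - \left(\left(-3\right)^{2} - -4\right) = 6 - \left(9 + 4\right) = 6 - 13 = -7$)
$\left(226 - 123\right) k{\left(-12,-9 \right)} = \left(226 - 123\right) \left(-7\right) = 103 \left(-7\right) = -721$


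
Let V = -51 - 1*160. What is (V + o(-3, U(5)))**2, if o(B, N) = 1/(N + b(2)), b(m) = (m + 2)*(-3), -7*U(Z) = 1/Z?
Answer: 7897165956/177241 ≈ 44556.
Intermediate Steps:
U(Z) = -1/(7*Z)
b(m) = -6 - 3*m (b(m) = (2 + m)*(-3) = -6 - 3*m)
V = -211 (V = -51 - 160 = -211)
o(B, N) = 1/(-12 + N) (o(B, N) = 1/(N + (-6 - 3*2)) = 1/(N + (-6 - 6)) = 1/(N - 12) = 1/(-12 + N))
(V + o(-3, U(5)))**2 = (-211 + 1/(-12 - 1/7/5))**2 = (-211 + 1/(-12 - 1/7*1/5))**2 = (-211 + 1/(-12 - 1/35))**2 = (-211 + 1/(-421/35))**2 = (-211 - 35/421)**2 = (-88866/421)**2 = 7897165956/177241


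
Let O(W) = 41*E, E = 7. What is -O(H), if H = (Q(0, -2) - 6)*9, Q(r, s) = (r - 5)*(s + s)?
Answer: -287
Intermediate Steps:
Q(r, s) = 2*s*(-5 + r) (Q(r, s) = (-5 + r)*(2*s) = 2*s*(-5 + r))
H = 126 (H = (2*(-2)*(-5 + 0) - 6)*9 = (2*(-2)*(-5) - 6)*9 = (20 - 6)*9 = 14*9 = 126)
O(W) = 287 (O(W) = 41*7 = 287)
-O(H) = -1*287 = -287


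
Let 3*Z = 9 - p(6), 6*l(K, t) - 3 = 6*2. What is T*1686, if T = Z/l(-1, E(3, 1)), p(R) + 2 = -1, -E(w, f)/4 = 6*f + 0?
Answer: 13488/5 ≈ 2697.6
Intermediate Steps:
E(w, f) = -24*f (E(w, f) = -4*(6*f + 0) = -24*f)
p(R) = -3 (p(R) = -2 - 1 = -3)
l(K, t) = 5/2 (l(K, t) = 1/2 + (6*2)/6 = 1/2 + (1/6)*12 = 1/2 + 2 = 5/2)
Z = 4 (Z = (9 - 1*(-3))/3 = (9 + 3)/3 = (1/3)*12 = 4)
T = 8/5 (T = 4/(5/2) = 4*(2/5) = 8/5 ≈ 1.6000)
T*1686 = (8/5)*1686 = 13488/5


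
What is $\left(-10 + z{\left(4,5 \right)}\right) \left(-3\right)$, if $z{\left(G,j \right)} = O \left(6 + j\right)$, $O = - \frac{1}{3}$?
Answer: $41$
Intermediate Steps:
$O = - \frac{1}{3}$ ($O = \left(-1\right) \frac{1}{3} = - \frac{1}{3} \approx -0.33333$)
$z{\left(G,j \right)} = -2 - \frac{j}{3}$ ($z{\left(G,j \right)} = - \frac{6 + j}{3} = -2 - \frac{j}{3}$)
$\left(-10 + z{\left(4,5 \right)}\right) \left(-3\right) = \left(-10 - \frac{11}{3}\right) \left(-3\right) = \left(- \frac{41}{3}\right) \left(-3\right) = 41$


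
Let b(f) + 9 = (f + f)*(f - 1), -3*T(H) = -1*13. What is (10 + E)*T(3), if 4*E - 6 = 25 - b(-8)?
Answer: -208/3 ≈ -69.333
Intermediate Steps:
T(H) = 13/3 (T(H) = -(-1)*13/3 = -⅓*(-13) = 13/3)
b(f) = -9 + 2*f*(-1 + f) (b(f) = -9 + (f + f)*(f - 1) = -9 + (2*f)*(-1 + f) = -9 + 2*f*(-1 + f))
E = -26 (E = 3/2 + (25 - (-9 - 2*(-8) + 2*(-8)²))/4 = 3/2 + (25 - (-9 + 16 + 2*64))/4 = 3/2 + (25 - (-9 + 16 + 128))/4 = 3/2 + (25 - 1*135)/4 = 3/2 + (25 - 135)/4 = 3/2 + (¼)*(-110) = 3/2 - 55/2 = -26)
(10 + E)*T(3) = (10 - 26)*(13/3) = -16*13/3 = -208/3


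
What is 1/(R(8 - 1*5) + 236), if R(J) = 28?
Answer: 1/264 ≈ 0.0037879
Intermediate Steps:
1/(R(8 - 1*5) + 236) = 1/(28 + 236) = 1/264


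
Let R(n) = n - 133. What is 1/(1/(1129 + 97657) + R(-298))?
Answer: -98786/42576765 ≈ -0.0023202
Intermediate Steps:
R(n) = -133 + n
1/(1/(1129 + 97657) + R(-298)) = 1/(1/(1129 + 97657) + (-133 - 298)) = 1/(1/98786 - 431) = 1/(-42576765/98786) = -98786/42576765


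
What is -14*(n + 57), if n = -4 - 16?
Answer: -518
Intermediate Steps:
n = -20
-14*(n + 57) = -14*(-20 + 57) = -14*37 = -518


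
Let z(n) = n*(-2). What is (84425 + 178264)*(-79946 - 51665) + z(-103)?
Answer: -34572761773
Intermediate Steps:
z(n) = -2*n
(84425 + 178264)*(-79946 - 51665) + z(-103) = (84425 + 178264)*(-79946 - 51665) - 2*(-103) = 262689*(-131611) + 206 = -34572761979 + 206 = -34572761773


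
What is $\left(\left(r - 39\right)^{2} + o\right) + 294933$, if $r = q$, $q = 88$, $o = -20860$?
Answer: $276474$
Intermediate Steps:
$r = 88$
$\left(\left(r - 39\right)^{2} + o\right) + 294933 = \left(\left(88 - 39\right)^{2} - 20860\right) + 294933 = \left(49^{2} - 20860\right) + 294933 = \left(2401 - 20860\right) + 294933 = -18459 + 294933 = 276474$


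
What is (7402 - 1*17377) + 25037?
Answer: 15062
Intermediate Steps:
(7402 - 1*17377) + 25037 = (7402 - 17377) + 25037 = -9975 + 25037 = 15062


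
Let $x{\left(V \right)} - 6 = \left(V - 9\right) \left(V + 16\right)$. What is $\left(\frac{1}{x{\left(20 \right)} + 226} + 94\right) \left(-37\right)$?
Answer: $- \frac{2184221}{628} \approx -3478.1$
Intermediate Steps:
$x{\left(V \right)} = 6 + \left(-9 + V\right) \left(16 + V\right)$ ($x{\left(V \right)} = 6 + \left(V - 9\right) \left(V + 16\right) = 6 + \left(-9 + V\right) \left(16 + V\right)$)
$\left(\frac{1}{x{\left(20 \right)} + 226} + 94\right) \left(-37\right) = \left(\frac{1}{\left(-138 + 20^{2} + 7 \cdot 20\right) + 226} + 94\right) \left(-37\right) = \left(\frac{1}{\left(-138 + 400 + 140\right) + 226} + 94\right) \left(-37\right) = \left(\frac{1}{402 + 226} + 94\right) \left(-37\right) = \left(\frac{1}{628} + 94\right) \left(-37\right) = \frac{59033}{628} \left(-37\right) = - \frac{2184221}{628}$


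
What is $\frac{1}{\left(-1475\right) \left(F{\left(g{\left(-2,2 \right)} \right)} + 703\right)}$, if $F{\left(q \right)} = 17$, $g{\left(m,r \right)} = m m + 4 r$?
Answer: $- \frac{1}{1062000} \approx -9.4162 \cdot 10^{-7}$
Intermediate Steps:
$g{\left(m,r \right)} = m^{2} + 4 r$
$\frac{1}{\left(-1475\right) \left(F{\left(g{\left(-2,2 \right)} \right)} + 703\right)} = \frac{1}{\left(-1475\right) \left(17 + 703\right)} = \frac{1}{\left(-1475\right) 720} = \frac{1}{-1062000} = - \frac{1}{1062000}$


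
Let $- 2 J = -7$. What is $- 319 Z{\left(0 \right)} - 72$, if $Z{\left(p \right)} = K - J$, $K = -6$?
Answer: $\frac{5917}{2} \approx 2958.5$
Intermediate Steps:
$J = \frac{7}{2}$ ($J = \left(- \frac{1}{2}\right) \left(-7\right) = \frac{7}{2} \approx 3.5$)
$Z{\left(p \right)} = - \frac{19}{2}$ ($Z{\left(p \right)} = -6 - \frac{7}{2} = - \frac{19}{2}$)
$- 319 Z{\left(0 \right)} - 72 = \left(-319\right) \left(- \frac{19}{2}\right) - 72 = \frac{6061}{2} - 72 = \frac{5917}{2}$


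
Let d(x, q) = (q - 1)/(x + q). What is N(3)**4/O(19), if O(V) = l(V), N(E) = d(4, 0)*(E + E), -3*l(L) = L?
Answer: -243/304 ≈ -0.79934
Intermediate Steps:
l(L) = -L/3
d(x, q) = (-1 + q)/(q + x)
N(E) = -E/2 (N(E) = ((-1 + 0)/(0 + 4))*(E + E) = (-1/4)*(2*E) = ((1/4)*(-1))*(2*E) = -E/2)
O(V) = -V/3
N(3)**4/O(19) = (-1/2*3)**4/((-1/3*19)) = (-3/2)**4/(-19/3) = (81/16)*(-3/19) = -243/304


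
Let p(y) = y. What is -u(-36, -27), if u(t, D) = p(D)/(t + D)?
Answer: -3/7 ≈ -0.42857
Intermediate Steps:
u(t, D) = D/(D + t) (u(t, D) = D/(t + D) = D/(D + t))
-u(-36, -27) = -(-27)/(-27 - 36) = -(-27)/(-63) = -(-27)*(-1)/63 = -1*3/7 = -3/7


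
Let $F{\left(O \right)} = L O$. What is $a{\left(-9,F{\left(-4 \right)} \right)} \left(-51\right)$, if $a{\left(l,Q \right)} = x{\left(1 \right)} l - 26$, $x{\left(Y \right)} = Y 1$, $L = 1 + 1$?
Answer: $1785$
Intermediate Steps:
$L = 2$
$F{\left(O \right)} = 2 O$
$x{\left(Y \right)} = Y$
$a{\left(l,Q \right)} = -26 + l$ ($a{\left(l,Q \right)} = 1 l - 26 = l - 26 = -26 + l$)
$a{\left(-9,F{\left(-4 \right)} \right)} \left(-51\right) = \left(-26 - 9\right) \left(-51\right) = \left(-35\right) \left(-51\right) = 1785$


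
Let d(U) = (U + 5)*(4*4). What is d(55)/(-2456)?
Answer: -120/307 ≈ -0.39088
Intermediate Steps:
d(U) = 80 + 16*U (d(U) = (5 + U)*16 = 80 + 16*U)
d(55)/(-2456) = (80 + 16*55)/(-2456) = (80 + 880)*(-1/2456) = 960*(-1/2456) = -120/307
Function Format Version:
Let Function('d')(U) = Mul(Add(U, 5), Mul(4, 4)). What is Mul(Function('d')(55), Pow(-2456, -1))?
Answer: Rational(-120, 307) ≈ -0.39088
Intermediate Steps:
Function('d')(U) = Add(80, Mul(16, U)) (Function('d')(U) = Mul(Add(5, U), 16) = Add(80, Mul(16, U)))
Mul(Function('d')(55), Pow(-2456, -1)) = Mul(Add(80, Mul(16, 55)), Pow(-2456, -1)) = Mul(Add(80, 880), Rational(-1, 2456)) = Mul(960, Rational(-1, 2456)) = Rational(-120, 307)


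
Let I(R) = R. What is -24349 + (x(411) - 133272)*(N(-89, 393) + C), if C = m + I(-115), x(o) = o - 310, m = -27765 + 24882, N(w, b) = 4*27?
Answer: 384839841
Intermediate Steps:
N(w, b) = 108
m = -2883
x(o) = -310 + o
C = -2998 (C = -2883 - 115 = -2998)
-24349 + (x(411) - 133272)*(N(-89, 393) + C) = -24349 + ((-310 + 411) - 133272)*(108 - 2998) = -24349 + (101 - 133272)*(-2890) = -24349 - 133171*(-2890) = -24349 + 384864190 = 384839841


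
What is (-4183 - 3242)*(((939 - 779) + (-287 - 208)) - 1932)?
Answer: 16832475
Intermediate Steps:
(-4183 - 3242)*(((939 - 779) + (-287 - 208)) - 1932) = -7425*((160 - 495) - 1932) = -7425*(-335 - 1932) = -7425*(-2267) = 16832475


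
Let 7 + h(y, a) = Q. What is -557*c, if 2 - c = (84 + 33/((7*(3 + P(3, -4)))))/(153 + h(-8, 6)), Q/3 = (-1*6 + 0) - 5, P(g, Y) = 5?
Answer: -4410883/6328 ≈ -697.04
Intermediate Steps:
Q = -33 (Q = 3*((-1*6 + 0) - 5) = 3*((-6 + 0) - 5) = 3*(-6 - 5) = 3*(-11) = -33)
h(y, a) = -40 (h(y, a) = -7 - 33 = -40)
c = 7919/6328 (c = 2 - (84 + 33/((7*(3 + 5))))/(153 - 40) = 2 - (84 + 33/((7*8)))/113 = 2 - (84 + 33/56)/113 = 2 - 4737/(56*113) = 2 - 1*4737/6328 = 2 - 4737/6328 = 7919/6328 ≈ 1.2514)
-557*c = -557*7919/6328 = -4410883/6328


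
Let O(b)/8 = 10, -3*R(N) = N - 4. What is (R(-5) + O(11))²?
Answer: 6889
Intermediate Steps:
R(N) = 4/3 - N/3 (R(N) = -(N - 4)/3 = -(-4 + N)/3 = 4/3 - N/3)
O(b) = 80 (O(b) = 8*10 = 80)
(R(-5) + O(11))² = ((4/3 - ⅓*(-5)) + 80)² = ((4/3 + 5/3) + 80)² = (3 + 80)² = 83² = 6889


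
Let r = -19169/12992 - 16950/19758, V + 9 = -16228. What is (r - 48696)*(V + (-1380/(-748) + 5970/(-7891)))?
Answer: 19559218554845692441/24737779976 ≈ 7.9066e+8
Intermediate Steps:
V = -16237 (V = -9 - 16228 = -16237)
r = -3442273/1475264 (r = -19169*1/12992 - 16950*1/19758 = -661/448 - 2825/3293 = -3442273/1475264 ≈ -2.3333)
(r - 48696)*(V + (-1380/(-748) + 5970/(-7891))) = (-3442273/1475264 - 48696)*(-16237 + (-1380/(-748) + 5970/(-7891))) = -71842898017*(-16237 + (-1380*(-1/748) + 5970*(-1/7891)))/1475264 = -71842898017*(-16237 + (345/187 - 5970/7891))/1475264 = -71842898017*(-16237 + 1606005/1475617)/1475264 = -71842898017/1475264*(-23957987224/1475617) = 19559218554845692441/24737779976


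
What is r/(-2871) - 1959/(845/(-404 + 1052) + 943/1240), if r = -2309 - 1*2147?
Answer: -281989799956/297662409 ≈ -947.35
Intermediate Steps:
r = -4456 (r = -2309 - 2147 = -4456)
r/(-2871) - 1959/(845/(-404 + 1052) + 943/1240) = -4456/(-2871) - 1959/(845/(-404 + 1052) + 943/1240) = -4456*(-1/2871) - 1959/(845/648 + 943*(1/1240)) = 4456/2871 - 1959/(845*(1/648) + 943/1240) = 4456/2871 - 1959/(845/648 + 943/1240) = 4456/2871 - 1959/103679/50220 = 4456/2871 - 1959*50220/103679 = 4456/2871 - 98380980/103679 = -281989799956/297662409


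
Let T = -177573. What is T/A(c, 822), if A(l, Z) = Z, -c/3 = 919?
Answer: -59191/274 ≈ -216.03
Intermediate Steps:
c = -2757 (c = -3*919 = -2757)
T/A(c, 822) = -177573/822 = -177573*1/822 = -59191/274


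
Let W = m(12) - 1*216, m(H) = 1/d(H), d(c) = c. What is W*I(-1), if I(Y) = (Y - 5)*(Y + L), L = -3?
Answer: -5182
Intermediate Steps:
m(H) = 1/H
W = -2591/12 (W = 1/12 - 1*216 = 1/12 - 216 = -2591/12 ≈ -215.92)
I(Y) = (-5 + Y)*(-3 + Y) (I(Y) = (Y - 5)*(Y - 3) = (-5 + Y)*(-3 + Y))
W*I(-1) = -2591*(15 + (-1)**2 - 8*(-1))/12 = -2591*(15 + 1 + 8)/12 = -2591/12*24 = -5182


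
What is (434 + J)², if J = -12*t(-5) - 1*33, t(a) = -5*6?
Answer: 579121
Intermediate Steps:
t(a) = -30
J = 327 (J = -12*(-30) - 1*33 = 360 - 33 = 327)
(434 + J)² = (434 + 327)² = 761² = 579121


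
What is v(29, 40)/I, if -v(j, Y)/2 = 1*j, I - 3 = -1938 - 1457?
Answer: 29/1696 ≈ 0.017099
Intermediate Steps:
I = -3392 (I = 3 + (-1938 - 1457) = 3 - 3395 = -3392)
v(j, Y) = -2*j
v(29, 40)/I = -2*29/(-3392) = -58*(-1/3392) = 29/1696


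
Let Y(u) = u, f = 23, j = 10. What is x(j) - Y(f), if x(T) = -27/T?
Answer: -257/10 ≈ -25.700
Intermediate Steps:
x(j) - Y(f) = -27/10 - 1*23 = -27*⅒ - 23 = -27/10 - 23 = -257/10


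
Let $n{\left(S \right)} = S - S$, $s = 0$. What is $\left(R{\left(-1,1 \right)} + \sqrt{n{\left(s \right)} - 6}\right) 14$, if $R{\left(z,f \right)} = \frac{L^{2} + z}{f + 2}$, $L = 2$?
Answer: $14 + 14 i \sqrt{6} \approx 14.0 + 34.293 i$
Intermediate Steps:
$R{\left(z,f \right)} = \frac{4 + z}{2 + f}$ ($R{\left(z,f \right)} = \frac{2^{2} + z}{f + 2} = \frac{4 + z}{2 + f}$)
$n{\left(S \right)} = 0$
$\left(R{\left(-1,1 \right)} + \sqrt{n{\left(s \right)} - 6}\right) 14 = \left(\frac{4 - 1}{2 + 1} + \sqrt{0 - 6}\right) 14 = \left(\frac{1}{3} \cdot 3 + \sqrt{-6}\right) 14 = \left(\frac{1}{3} \cdot 3 + i \sqrt{6}\right) 14 = \left(1 + i \sqrt{6}\right) 14 = 14 + 14 i \sqrt{6}$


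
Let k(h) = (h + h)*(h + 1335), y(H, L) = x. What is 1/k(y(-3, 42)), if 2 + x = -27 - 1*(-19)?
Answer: -1/26500 ≈ -3.7736e-5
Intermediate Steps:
x = -10 (x = -2 + (-27 - 1*(-19)) = -2 + (-27 + 19) = -2 - 8 = -10)
y(H, L) = -10
k(h) = 2*h*(1335 + h) (k(h) = (2*h)*(1335 + h) = 2*h*(1335 + h))
1/k(y(-3, 42)) = 1/(2*(-10)*(1335 - 10)) = 1/(2*(-10)*1325) = 1/(-26500) = -1/26500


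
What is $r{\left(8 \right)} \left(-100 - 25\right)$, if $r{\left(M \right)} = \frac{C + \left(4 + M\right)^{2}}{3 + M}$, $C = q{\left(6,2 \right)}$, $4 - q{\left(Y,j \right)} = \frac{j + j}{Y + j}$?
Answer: $- \frac{36875}{22} \approx -1676.1$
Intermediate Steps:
$q{\left(Y,j \right)} = 4 - \frac{2 j}{Y + j}$ ($q{\left(Y,j \right)} = 4 - \frac{j + j}{Y + j} = 4 - \frac{2 j}{Y + j}$)
$C = \frac{7}{2}$ ($C = \frac{2 \left(2 + 2 \cdot 6\right)}{6 + 2} = \frac{2 \left(2 + 12\right)}{8} = 2 \cdot \frac{1}{8} \cdot 14 = \frac{7}{2} \approx 3.5$)
$r{\left(M \right)} = \frac{\frac{7}{2} + \left(4 + M\right)^{2}}{3 + M}$
$r{\left(8 \right)} \left(-100 - 25\right) = \frac{\frac{7}{2} + \left(4 + 8\right)^{2}}{3 + 8} \left(-100 - 25\right) = \frac{\frac{7}{2} + 12^{2}}{11} \left(-125\right) = \frac{\frac{7}{2} + 144}{11} \left(-125\right) = \frac{1}{11} \cdot \frac{295}{2} \left(-125\right) = \frac{295}{22} \left(-125\right) = - \frac{36875}{22}$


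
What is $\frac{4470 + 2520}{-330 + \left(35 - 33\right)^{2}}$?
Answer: $- \frac{3495}{163} \approx -21.442$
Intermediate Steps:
$\frac{4470 + 2520}{-330 + \left(35 - 33\right)^{2}} = \frac{6990}{-330 + 2^{2}} = \frac{6990}{-330 + 4} = \frac{6990}{-326} = 6990 \left(- \frac{1}{326}\right) = - \frac{3495}{163}$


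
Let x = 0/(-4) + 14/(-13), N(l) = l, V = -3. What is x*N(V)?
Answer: 42/13 ≈ 3.2308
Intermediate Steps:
x = -14/13 (x = 0*(-¼) + 14*(-1/13) = 0 - 14/13 = -14/13 ≈ -1.0769)
x*N(V) = -14/13*(-3) = 42/13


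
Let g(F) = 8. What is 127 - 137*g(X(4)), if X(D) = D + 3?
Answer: -969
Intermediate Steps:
X(D) = 3 + D
127 - 137*g(X(4)) = 127 - 137*8 = 127 - 1096 = -969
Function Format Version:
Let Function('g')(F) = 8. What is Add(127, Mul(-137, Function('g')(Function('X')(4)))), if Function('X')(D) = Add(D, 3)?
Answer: -969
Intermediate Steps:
Function('X')(D) = Add(3, D)
Add(127, Mul(-137, Function('g')(Function('X')(4)))) = Add(127, Mul(-137, 8)) = Add(127, -1096) = -969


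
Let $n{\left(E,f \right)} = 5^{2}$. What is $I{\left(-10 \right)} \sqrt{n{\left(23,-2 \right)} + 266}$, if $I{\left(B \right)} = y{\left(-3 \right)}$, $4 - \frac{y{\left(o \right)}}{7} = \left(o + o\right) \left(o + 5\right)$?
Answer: $112 \sqrt{291} \approx 1910.6$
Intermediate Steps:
$y{\left(o \right)} = 28 - 14 o \left(5 + o\right)$ ($y{\left(o \right)} = 28 - 7 \left(o + o\right) \left(o + 5\right) = 28 - 7 \cdot 2 o \left(5 + o\right) = 28 - 14 o \left(5 + o\right)$)
$I{\left(B \right)} = 112$ ($I{\left(B \right)} = 28 - -210 - 14 \left(-3\right)^{2} = 28 + 210 - 126 = 112$)
$n{\left(E,f \right)} = 25$
$I{\left(-10 \right)} \sqrt{n{\left(23,-2 \right)} + 266} = 112 \sqrt{25 + 266} = 112 \sqrt{291}$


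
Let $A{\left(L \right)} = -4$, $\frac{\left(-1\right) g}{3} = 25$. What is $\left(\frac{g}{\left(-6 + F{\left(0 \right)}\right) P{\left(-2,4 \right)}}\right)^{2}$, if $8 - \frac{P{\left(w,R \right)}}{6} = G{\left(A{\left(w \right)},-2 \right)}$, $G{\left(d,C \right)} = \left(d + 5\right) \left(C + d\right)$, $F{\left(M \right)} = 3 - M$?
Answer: $\frac{625}{7056} \approx 0.088577$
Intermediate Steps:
$g = -75$ ($g = \left(-3\right) 25 = -75$)
$G{\left(d,C \right)} = \left(5 + d\right) \left(C + d\right)$
$P{\left(w,R \right)} = 84$ ($P{\left(w,R \right)} = 48 - 6 \left(\left(-4\right)^{2} + 5 \left(-2\right) + 5 \left(-4\right) - -8\right) = 48 - 6 \left(16 - 10 - 20 + 8\right) = 48 - -36 = 48 + 36 = 84$)
$\left(\frac{g}{\left(-6 + F{\left(0 \right)}\right) P{\left(-2,4 \right)}}\right)^{2} = \left(- \frac{75}{\left(-6 + \left(3 - 0\right)\right) 84}\right)^{2} = \left(- \frac{75}{\left(-6 + \left(3 + 0\right)\right) 84}\right)^{2} = \left(- \frac{75}{\left(-6 + 3\right) 84}\right)^{2} = \left(- \frac{75}{\left(-3\right) 84}\right)^{2} = \left(- \frac{75}{-252}\right)^{2} = \left(\left(-75\right) \left(- \frac{1}{252}\right)\right)^{2} = \left(\frac{25}{84}\right)^{2} = \frac{625}{7056}$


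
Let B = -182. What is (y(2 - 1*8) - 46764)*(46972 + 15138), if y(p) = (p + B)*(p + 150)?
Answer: -4585953960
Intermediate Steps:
y(p) = (-182 + p)*(150 + p) (y(p) = (p - 182)*(p + 150) = (-182 + p)*(150 + p))
(y(2 - 1*8) - 46764)*(46972 + 15138) = ((-27300 + (2 - 1*8)² - 32*(2 - 1*8)) - 46764)*(46972 + 15138) = ((-27300 + (2 - 8)² - 32*(2 - 8)) - 46764)*62110 = ((-27300 + (-6)² - 32*(-6)) - 46764)*62110 = ((-27300 + 36 + 192) - 46764)*62110 = (-27072 - 46764)*62110 = -73836*62110 = -4585953960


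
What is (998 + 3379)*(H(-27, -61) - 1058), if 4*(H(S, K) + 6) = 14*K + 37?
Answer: -22204521/4 ≈ -5.5511e+6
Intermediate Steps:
H(S, K) = 13/4 + 7*K/2 (H(S, K) = -6 + (14*K + 37)/4 = -6 + (37 + 14*K)/4 = -6 + (37/4 + 7*K/2) = 13/4 + 7*K/2)
(998 + 3379)*(H(-27, -61) - 1058) = (998 + 3379)*((13/4 + (7/2)*(-61)) - 1058) = 4377*((13/4 - 427/2) - 1058) = 4377*(-841/4 - 1058) = 4377*(-5073/4) = -22204521/4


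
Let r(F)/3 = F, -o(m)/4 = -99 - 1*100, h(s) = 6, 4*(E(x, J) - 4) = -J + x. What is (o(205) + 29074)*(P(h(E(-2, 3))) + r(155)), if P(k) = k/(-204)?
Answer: 236107415/17 ≈ 1.3889e+7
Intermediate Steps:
E(x, J) = 4 - J/4 + x/4 (E(x, J) = 4 + (-J + x)/4 = 4 + (x - J)/4 = 4 + (-J/4 + x/4) = 4 - J/4 + x/4)
o(m) = 796 (o(m) = -4*(-99 - 1*100) = -4*(-99 - 100) = -4*(-199) = 796)
r(F) = 3*F
P(k) = -k/204 (P(k) = k*(-1/204) = -k/204)
(o(205) + 29074)*(P(h(E(-2, 3))) + r(155)) = (796 + 29074)*(-1/204*6 + 3*155) = 29870*(-1/34 + 465) = 29870*(15809/34) = 236107415/17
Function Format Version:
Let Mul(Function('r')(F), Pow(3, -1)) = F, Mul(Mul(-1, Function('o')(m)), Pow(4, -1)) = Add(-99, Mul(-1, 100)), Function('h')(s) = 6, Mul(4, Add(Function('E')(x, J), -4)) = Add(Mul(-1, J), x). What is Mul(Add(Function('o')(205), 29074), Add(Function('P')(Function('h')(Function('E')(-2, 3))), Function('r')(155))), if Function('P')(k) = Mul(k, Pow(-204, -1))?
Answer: Rational(236107415, 17) ≈ 1.3889e+7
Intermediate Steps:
Function('E')(x, J) = Add(4, Mul(Rational(-1, 4), J), Mul(Rational(1, 4), x)) (Function('E')(x, J) = Add(4, Mul(Rational(1, 4), Add(Mul(-1, J), x))) = Add(4, Mul(Rational(1, 4), Add(x, Mul(-1, J)))) = Add(4, Add(Mul(Rational(-1, 4), J), Mul(Rational(1, 4), x))) = Add(4, Mul(Rational(-1, 4), J), Mul(Rational(1, 4), x)))
Function('o')(m) = 796 (Function('o')(m) = Mul(-4, Add(-99, Mul(-1, 100))) = Mul(-4, Add(-99, -100)) = Mul(-4, -199) = 796)
Function('r')(F) = Mul(3, F)
Function('P')(k) = Mul(Rational(-1, 204), k) (Function('P')(k) = Mul(k, Rational(-1, 204)) = Mul(Rational(-1, 204), k))
Mul(Add(Function('o')(205), 29074), Add(Function('P')(Function('h')(Function('E')(-2, 3))), Function('r')(155))) = Mul(Add(796, 29074), Add(Mul(Rational(-1, 204), 6), Mul(3, 155))) = Mul(29870, Add(Rational(-1, 34), 465)) = Mul(29870, Rational(15809, 34)) = Rational(236107415, 17)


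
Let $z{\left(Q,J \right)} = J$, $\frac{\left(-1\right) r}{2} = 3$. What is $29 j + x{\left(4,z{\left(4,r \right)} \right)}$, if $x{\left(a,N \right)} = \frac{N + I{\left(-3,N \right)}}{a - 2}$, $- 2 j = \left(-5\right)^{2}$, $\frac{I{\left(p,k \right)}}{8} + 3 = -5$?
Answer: $- \frac{795}{2} \approx -397.5$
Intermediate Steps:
$r = -6$ ($r = \left(-2\right) 3 = -6$)
$I{\left(p,k \right)} = -64$ ($I{\left(p,k \right)} = -24 + 8 \left(-5\right) = -24 - 40 = -64$)
$j = - \frac{25}{2}$ ($j = - \frac{\left(-5\right)^{2}}{2} = \left(- \frac{1}{2}\right) 25 = - \frac{25}{2} \approx -12.5$)
$x{\left(a,N \right)} = \frac{-64 + N}{-2 + a}$ ($x{\left(a,N \right)} = \frac{N - 64}{a - 2} = \frac{-64 + N}{-2 + a}$)
$29 j + x{\left(4,z{\left(4,r \right)} \right)} = 29 \left(- \frac{25}{2}\right) + \frac{-64 - 6}{-2 + 4} = - \frac{725}{2} + \frac{1}{2} \left(-70\right) = - \frac{725}{2} - 35 = - \frac{795}{2}$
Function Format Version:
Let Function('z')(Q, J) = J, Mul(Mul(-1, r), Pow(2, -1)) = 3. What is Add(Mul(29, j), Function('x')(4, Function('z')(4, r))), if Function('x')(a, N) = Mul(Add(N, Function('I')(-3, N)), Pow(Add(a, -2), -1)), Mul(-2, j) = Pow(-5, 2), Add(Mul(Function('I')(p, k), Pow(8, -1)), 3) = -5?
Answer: Rational(-795, 2) ≈ -397.50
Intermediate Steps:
r = -6 (r = Mul(-2, 3) = -6)
Function('I')(p, k) = -64 (Function('I')(p, k) = Add(-24, Mul(8, -5)) = Add(-24, -40) = -64)
j = Rational(-25, 2) (j = Mul(Rational(-1, 2), Pow(-5, 2)) = Mul(Rational(-1, 2), 25) = Rational(-25, 2) ≈ -12.500)
Function('x')(a, N) = Mul(Pow(Add(-2, a), -1), Add(-64, N)) (Function('x')(a, N) = Mul(Add(N, -64), Pow(Add(a, -2), -1)) = Mul(Add(-64, N), Pow(Add(-2, a), -1)) = Mul(Pow(Add(-2, a), -1), Add(-64, N)))
Add(Mul(29, j), Function('x')(4, Function('z')(4, r))) = Add(Mul(29, Rational(-25, 2)), Mul(Pow(Add(-2, 4), -1), Add(-64, -6))) = Add(Rational(-725, 2), Mul(Pow(2, -1), -70)) = Add(Rational(-725, 2), Mul(Rational(1, 2), -70)) = Add(Rational(-725, 2), -35) = Rational(-795, 2)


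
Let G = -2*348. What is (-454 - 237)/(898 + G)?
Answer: -691/202 ≈ -3.4208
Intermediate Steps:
G = -696
(-454 - 237)/(898 + G) = (-454 - 237)/(898 - 696) = -691/202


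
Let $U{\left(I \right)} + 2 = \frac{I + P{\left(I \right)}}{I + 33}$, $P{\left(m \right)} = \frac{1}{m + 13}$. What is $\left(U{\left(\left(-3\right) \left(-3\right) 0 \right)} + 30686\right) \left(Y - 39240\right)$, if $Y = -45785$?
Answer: $- \frac{1119221230925}{429} \approx -2.6089 \cdot 10^{9}$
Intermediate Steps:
$P{\left(m \right)} = \frac{1}{13 + m}$
$U{\left(I \right)} = -2 + \frac{I + \frac{1}{13 + I}}{33 + I}$ ($U{\left(I \right)} = -2 + \frac{I + \frac{1}{13 + I}}{I + 33} = -2 + \frac{I + \frac{1}{13 + I}}{33 + I}$)
$\left(U{\left(\left(-3\right) \left(-3\right) 0 \right)} + 30686\right) \left(Y - 39240\right) = \left(\frac{1 - \left(13 + \left(-3\right) \left(-3\right) 0\right) \left(66 + \left(-3\right) \left(-3\right) 0\right)}{\left(13 + \left(-3\right) \left(-3\right) 0\right) \left(33 + \left(-3\right) \left(-3\right) 0\right)} + 30686\right) \left(-45785 - 39240\right) = \left(\frac{1 - \left(13 + 9 \cdot 0\right) \left(66 + 9 \cdot 0\right)}{\left(13 + 9 \cdot 0\right) \left(33 + 9 \cdot 0\right)} + 30686\right) \left(-85025\right) = \left(\frac{1 - \left(13 + 0\right) \left(66 + 0\right)}{\left(13 + 0\right) \left(33 + 0\right)} + 30686\right) \left(-85025\right) = \left(\frac{1 - 13 \cdot 66}{13 \cdot 33} + 30686\right) \left(-85025\right) = \left(\frac{1}{13} \cdot \frac{1}{33} \left(1 - 858\right) + 30686\right) \left(-85025\right) = \left(\frac{1}{13} \cdot \frac{1}{33} \left(-857\right) + 30686\right) \left(-85025\right) = \left(- \frac{857}{429} + 30686\right) \left(-85025\right) = \frac{13163437}{429} \left(-85025\right) = - \frac{1119221230925}{429}$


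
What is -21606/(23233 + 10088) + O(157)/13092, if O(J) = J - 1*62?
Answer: -93233419/145412844 ≈ -0.64116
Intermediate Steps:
O(J) = -62 + J (O(J) = J - 62 = -62 + J)
-21606/(23233 + 10088) + O(157)/13092 = -21606/(23233 + 10088) + (-62 + 157)/13092 = -21606/33321 + 95*(1/13092) = -21606*1/33321 + 95/13092 = -7202/11107 + 95/13092 = -93233419/145412844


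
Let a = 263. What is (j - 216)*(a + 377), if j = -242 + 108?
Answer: -224000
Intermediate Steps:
j = -134
(j - 216)*(a + 377) = (-134 - 216)*(263 + 377) = -350*640 = -224000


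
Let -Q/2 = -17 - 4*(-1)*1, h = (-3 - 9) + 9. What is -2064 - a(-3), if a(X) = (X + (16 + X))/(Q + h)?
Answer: -47482/23 ≈ -2064.4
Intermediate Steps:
h = -3 (h = -12 + 9 = -3)
Q = 26 (Q = -2*(-17 - 4*(-1)*1) = -2*(-17 + 4*1) = -2*(-17 + 4) = -2*(-13) = 26)
a(X) = 16/23 + 2*X/23 (a(X) = (X + (16 + X))/(26 - 3) = (16 + 2*X)/23 = (16 + 2*X)*(1/23) = 16/23 + 2*X/23)
-2064 - a(-3) = -2064 - (16/23 + (2/23)*(-3)) = -2064 - (16/23 - 6/23) = -2064 - 1*10/23 = -2064 - 10/23 = -47482/23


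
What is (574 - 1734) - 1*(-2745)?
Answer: 1585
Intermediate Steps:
(574 - 1734) - 1*(-2745) = -1160 + 2745 = 1585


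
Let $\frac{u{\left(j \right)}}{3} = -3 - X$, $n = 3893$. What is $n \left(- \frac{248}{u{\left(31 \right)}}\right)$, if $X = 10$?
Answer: $\frac{965464}{39} \approx 24756.0$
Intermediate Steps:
$u{\left(j \right)} = -39$ ($u{\left(j \right)} = 3 \left(-3 - 10\right) = 3 \left(-13\right) = -39$)
$n \left(- \frac{248}{u{\left(31 \right)}}\right) = 3893 \left(- \frac{248}{-39}\right) = 3893 \left(\left(-248\right) \left(- \frac{1}{39}\right)\right) = 3893 \cdot \frac{248}{39} = \frac{965464}{39}$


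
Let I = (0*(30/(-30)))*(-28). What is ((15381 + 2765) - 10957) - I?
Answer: 7189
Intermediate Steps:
I = 0 (I = (0*(30*(-1/30)))*(-28) = (0*(-1))*(-28) = 0*(-28) = 0)
((15381 + 2765) - 10957) - I = ((15381 + 2765) - 10957) - 1*0 = (18146 - 10957) + 0 = 7189 + 0 = 7189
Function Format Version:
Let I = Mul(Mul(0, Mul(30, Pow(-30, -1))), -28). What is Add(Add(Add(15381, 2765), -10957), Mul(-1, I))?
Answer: 7189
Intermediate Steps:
I = 0 (I = Mul(Mul(0, Mul(30, Rational(-1, 30))), -28) = Mul(Mul(0, -1), -28) = Mul(0, -28) = 0)
Add(Add(Add(15381, 2765), -10957), Mul(-1, I)) = Add(Add(Add(15381, 2765), -10957), Mul(-1, 0)) = Add(Add(18146, -10957), 0) = Add(7189, 0) = 7189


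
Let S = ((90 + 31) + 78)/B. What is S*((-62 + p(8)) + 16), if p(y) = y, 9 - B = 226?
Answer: 7562/217 ≈ 34.848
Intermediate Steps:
B = -217 (B = 9 - 1*226 = 9 - 226 = -217)
S = -199/217 (S = ((90 + 31) + 78)/(-217) = (121 + 78)*(-1/217) = 199*(-1/217) = -199/217 ≈ -0.91705)
S*((-62 + p(8)) + 16) = -199*((-62 + 8) + 16)/217 = -199*(-54 + 16)/217 = -199/217*(-38) = 7562/217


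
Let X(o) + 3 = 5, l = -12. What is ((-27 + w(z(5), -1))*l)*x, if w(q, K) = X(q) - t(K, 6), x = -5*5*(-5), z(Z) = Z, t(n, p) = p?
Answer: 46500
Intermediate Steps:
X(o) = 2 (X(o) = -3 + 5 = 2)
x = 125 (x = -25*(-5) = 125)
w(q, K) = -4 (w(q, K) = 2 - 1*6 = 2 - 6 = -4)
((-27 + w(z(5), -1))*l)*x = ((-27 - 4)*(-12))*125 = -31*(-12)*125 = 372*125 = 46500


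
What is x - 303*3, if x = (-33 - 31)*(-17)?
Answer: 179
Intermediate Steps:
x = 1088 (x = -64*(-17) = 1088)
x - 303*3 = 1088 - 303*3 = 1088 - 1*909 = 1088 - 909 = 179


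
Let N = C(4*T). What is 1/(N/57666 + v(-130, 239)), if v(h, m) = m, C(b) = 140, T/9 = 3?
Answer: 4119/984451 ≈ 0.0041841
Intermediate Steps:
T = 27 (T = 9*3 = 27)
N = 140
1/(N/57666 + v(-130, 239)) = 1/(140/57666 + 239) = 1/(140*(1/57666) + 239) = 1/(10/4119 + 239) = 1/(984451/4119) = 4119/984451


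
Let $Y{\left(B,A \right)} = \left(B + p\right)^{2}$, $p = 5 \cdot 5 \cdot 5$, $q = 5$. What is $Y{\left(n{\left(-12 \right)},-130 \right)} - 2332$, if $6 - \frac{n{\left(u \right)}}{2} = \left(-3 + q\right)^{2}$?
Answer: $14309$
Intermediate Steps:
$p = 125$ ($p = 25 \cdot 5 = 125$)
$n{\left(u \right)} = 4$ ($n{\left(u \right)} = 12 - 2 \left(-3 + 5\right)^{2} = 12 - 2 \cdot 2^{2} = 12 - 8 = 4$)
$Y{\left(B,A \right)} = \left(125 + B\right)^{2}$ ($Y{\left(B,A \right)} = \left(B + 125\right)^{2} = \left(125 + B\right)^{2}$)
$Y{\left(n{\left(-12 \right)},-130 \right)} - 2332 = \left(125 + 4\right)^{2} - 2332 = 129^{2} - 2332 = 16641 - 2332 = 14309$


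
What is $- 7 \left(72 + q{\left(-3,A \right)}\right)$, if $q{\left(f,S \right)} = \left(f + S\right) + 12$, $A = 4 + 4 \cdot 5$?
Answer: $-735$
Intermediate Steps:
$A = 24$ ($A = 4 + 20 = 24$)
$q{\left(f,S \right)} = 12 + S + f$ ($q{\left(f,S \right)} = \left(S + f\right) + 12 = 12 + S + f$)
$- 7 \left(72 + q{\left(-3,A \right)}\right) = - 7 \left(72 + \left(12 + 24 - 3\right)\right) = - 7 \left(72 + 33\right) = \left(-7\right) 105 = -735$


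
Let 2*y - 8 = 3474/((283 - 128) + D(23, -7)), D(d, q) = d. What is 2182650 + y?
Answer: 388514149/178 ≈ 2.1827e+6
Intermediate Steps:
y = 2449/178 (y = 4 + (3474/((283 - 128) + 23))/2 = 4 + (3474/(155 + 23))/2 = 4 + (3474/178)/2 = 4 + ((1/178)*3474)/2 = 4 + (½)*(1737/89) = 4 + 1737/178 = 2449/178 ≈ 13.758)
2182650 + y = 2182650 + 2449/178 = 388514149/178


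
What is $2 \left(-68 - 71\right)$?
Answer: $-278$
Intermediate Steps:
$2 \left(-68 - 71\right) = 2 \left(-139\right) = -278$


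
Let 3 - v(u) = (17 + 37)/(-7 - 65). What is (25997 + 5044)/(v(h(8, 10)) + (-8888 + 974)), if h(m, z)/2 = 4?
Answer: -41388/10547 ≈ -3.9241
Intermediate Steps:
h(m, z) = 8 (h(m, z) = 2*4 = 8)
v(u) = 15/4 (v(u) = 3 - (17 + 37)/(-7 - 65) = 3 - 54/(-72) = 3 - 54*(-1)/72 = 3 - 1*(-¾) = 3 + ¾ = 15/4)
(25997 + 5044)/(v(h(8, 10)) + (-8888 + 974)) = (25997 + 5044)/(15/4 + (-8888 + 974)) = 31041/(15/4 - 7914) = 31041/(-31641/4) = 31041*(-4/31641) = -41388/10547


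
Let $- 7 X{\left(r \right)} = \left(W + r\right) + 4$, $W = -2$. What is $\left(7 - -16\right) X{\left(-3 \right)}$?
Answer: $\frac{23}{7} \approx 3.2857$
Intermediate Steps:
$X{\left(r \right)} = - \frac{2}{7} - \frac{r}{7}$ ($X{\left(r \right)} = - \frac{\left(-2 + r\right) + 4}{7} = - \frac{2 + r}{7} = - \frac{2}{7} - \frac{r}{7}$)
$\left(7 - -16\right) X{\left(-3 \right)} = \left(7 - -16\right) \left(- \frac{2}{7} - - \frac{3}{7}\right) = \left(7 + 16\right) \left(- \frac{2}{7} + \frac{3}{7}\right) = 23 \cdot \frac{1}{7} = \frac{23}{7}$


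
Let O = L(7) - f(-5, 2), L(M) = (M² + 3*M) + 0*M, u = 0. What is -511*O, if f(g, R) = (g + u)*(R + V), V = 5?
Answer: -53655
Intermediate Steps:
f(g, R) = g*(5 + R) (f(g, R) = (g + 0)*(R + 5) = g*(5 + R))
L(M) = M² + 3*M (L(M) = (M² + 3*M) + 0 = M² + 3*M)
O = 105 (O = 7*(3 + 7) - (-5)*(5 + 2) = 7*10 - (-5)*7 = 70 - 1*(-35) = 70 + 35 = 105)
-511*O = -511*105 = -53655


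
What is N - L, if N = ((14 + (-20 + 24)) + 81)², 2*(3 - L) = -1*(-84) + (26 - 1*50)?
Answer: 9828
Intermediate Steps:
L = -27 (L = 3 - (-1*(-84) + (26 - 1*50))/2 = 3 - (84 + (26 - 50))/2 = 3 - (84 - 24)/2 = 3 - ½*60 = 3 - 30 = -27)
N = 9801 (N = ((14 + 4) + 81)² = (18 + 81)² = 99² = 9801)
N - L = 9801 - 1*(-27) = 9801 + 27 = 9828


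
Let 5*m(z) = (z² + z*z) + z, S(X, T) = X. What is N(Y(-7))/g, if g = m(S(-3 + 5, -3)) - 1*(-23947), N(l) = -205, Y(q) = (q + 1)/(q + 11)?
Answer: -205/23949 ≈ -0.0085599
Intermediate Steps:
Y(q) = (1 + q)/(11 + q)
m(z) = z/5 + 2*z²/5 (m(z) = ((z² + z*z) + z)/5 = ((z² + z²) + z)/5 = (2*z² + z)/5 = (z + 2*z²)/5 = z/5 + 2*z²/5)
g = 23949 (g = (-3 + 5)*(1 + 2*(-3 + 5))/5 - 1*(-23947) = (⅕)*2*(1 + 2*2) + 23947 = (⅕)*2*(1 + 4) + 23947 = (⅕)*2*5 + 23947 = 2 + 23947 = 23949)
N(Y(-7))/g = -205/23949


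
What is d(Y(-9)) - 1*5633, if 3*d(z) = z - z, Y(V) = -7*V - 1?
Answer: -5633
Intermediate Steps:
Y(V) = -1 - 7*V
d(z) = 0 (d(z) = (z - z)/3 = (1/3)*0 = 0)
d(Y(-9)) - 1*5633 = 0 - 1*5633 = 0 - 5633 = -5633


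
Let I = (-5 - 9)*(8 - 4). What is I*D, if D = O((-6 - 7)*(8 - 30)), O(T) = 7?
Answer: -392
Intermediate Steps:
I = -56 (I = -14*4 = -56)
D = 7
I*D = -56*7 = -392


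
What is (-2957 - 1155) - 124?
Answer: -4236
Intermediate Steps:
(-2957 - 1155) - 124 = -4112 - 124 = -4236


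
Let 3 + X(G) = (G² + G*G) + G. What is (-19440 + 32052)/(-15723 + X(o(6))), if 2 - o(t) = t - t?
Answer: -3153/3929 ≈ -0.80249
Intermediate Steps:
o(t) = 2 (o(t) = 2 - (t - t) = 2 - 1*0 = 2 + 0 = 2)
X(G) = -3 + G + 2*G² (X(G) = -3 + ((G² + G*G) + G) = -3 + ((G² + G²) + G) = -3 + (2*G² + G) = -3 + (G + 2*G²) = -3 + G + 2*G²)
(-19440 + 32052)/(-15723 + X(o(6))) = (-19440 + 32052)/(-15723 + (-3 + 2 + 2*2²)) = 12612/(-15723 + (-3 + 2 + 2*4)) = 12612/(-15723 + (-3 + 2 + 8)) = 12612/(-15723 + 7) = 12612/(-15716) = 12612*(-1/15716) = -3153/3929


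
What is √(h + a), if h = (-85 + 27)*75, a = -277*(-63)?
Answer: √13101 ≈ 114.46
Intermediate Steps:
a = 17451
h = -4350 (h = -58*75 = -4350)
√(h + a) = √(-4350 + 17451) = √13101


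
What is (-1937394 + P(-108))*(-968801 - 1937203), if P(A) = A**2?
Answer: 5596179082920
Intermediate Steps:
(-1937394 + P(-108))*(-968801 - 1937203) = (-1937394 + (-108)**2)*(-968801 - 1937203) = (-1937394 + 11664)*(-2906004) = -1925730*(-2906004) = 5596179082920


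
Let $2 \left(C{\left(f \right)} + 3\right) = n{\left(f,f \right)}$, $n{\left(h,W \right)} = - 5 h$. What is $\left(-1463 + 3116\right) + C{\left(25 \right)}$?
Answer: $\frac{3175}{2} \approx 1587.5$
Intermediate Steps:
$C{\left(f \right)} = -3 - \frac{5 f}{2}$ ($C{\left(f \right)} = -3 + \frac{\left(-5\right) f}{2} = -3 - \frac{5 f}{2}$)
$\left(-1463 + 3116\right) + C{\left(25 \right)} = \left(-1463 + 3116\right) - \frac{131}{2} = 1653 - \frac{131}{2} = \frac{3175}{2}$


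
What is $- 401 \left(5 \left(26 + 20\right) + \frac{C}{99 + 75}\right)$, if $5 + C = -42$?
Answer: $- \frac{16029173}{174} \approx -92122.0$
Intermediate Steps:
$C = -47$ ($C = -5 - 42 = -47$)
$- 401 \left(5 \left(26 + 20\right) + \frac{C}{99 + 75}\right) = - 401 \left(5 \left(26 + 20\right) - \frac{47}{99 + 75}\right) = - 401 \left(5 \cdot 46 - \frac{47}{174}\right) = - 401 \left(230 - \frac{47}{174}\right) = \left(-401\right) \frac{39973}{174} = - \frac{16029173}{174}$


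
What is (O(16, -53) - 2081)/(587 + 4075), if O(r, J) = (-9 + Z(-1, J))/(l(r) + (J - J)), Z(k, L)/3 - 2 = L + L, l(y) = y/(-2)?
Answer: -16327/37296 ≈ -0.43777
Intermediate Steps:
l(y) = -y/2 (l(y) = y*(-½) = -y/2)
Z(k, L) = 6 + 6*L (Z(k, L) = 6 + 3*(L + L) = 6 + 3*(2*L) = 6 + 6*L)
O(r, J) = -2*(-3 + 6*J)/r (O(r, J) = (-9 + (6 + 6*J))/(-r/2 + (J - J)) = (-3 + 6*J)/(-r/2 + 0) = (-3 + 6*J)/((-r/2)) = (-3 + 6*J)*(-2/r) = -2*(-3 + 6*J)/r)
(O(16, -53) - 2081)/(587 + 4075) = (6*(1 - 2*(-53))/16 - 2081)/(587 + 4075) = (6*(1/16)*(1 + 106) - 2081)/4662 = (6*(1/16)*107 - 2081)*(1/4662) = (321/8 - 2081)*(1/4662) = -16327/8*1/4662 = -16327/37296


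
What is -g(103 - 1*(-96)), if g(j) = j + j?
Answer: -398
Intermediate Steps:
g(j) = 2*j
-g(103 - 1*(-96)) = -2*(103 - 1*(-96)) = -2*(103 + 96) = -2*199 = -1*398 = -398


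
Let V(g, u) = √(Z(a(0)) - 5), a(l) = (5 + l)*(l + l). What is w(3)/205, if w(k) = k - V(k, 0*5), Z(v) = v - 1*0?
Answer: 3/205 - I*√5/205 ≈ 0.014634 - 0.010908*I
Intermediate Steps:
a(l) = 2*l*(5 + l) (a(l) = (5 + l)*(2*l) = 2*l*(5 + l))
Z(v) = v (Z(v) = v + 0 = v)
V(g, u) = I*√5 (V(g, u) = √(2*0*(5 + 0) - 5) = √(2*0*5 - 5) = √(0 - 5) = √(-5) = I*√5)
w(k) = k - I*√5
w(3)/205 = (3 - I*√5)/205 = (3 - I*√5)*(1/205) = 3/205 - I*√5/205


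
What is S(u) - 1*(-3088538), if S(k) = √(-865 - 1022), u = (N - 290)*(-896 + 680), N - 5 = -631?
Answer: 3088538 + I*√1887 ≈ 3.0885e+6 + 43.44*I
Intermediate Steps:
N = -626 (N = 5 - 631 = -626)
u = 197856 (u = (-626 - 290)*(-896 + 680) = -916*(-216) = 197856)
S(k) = I*√1887 (S(k) = √(-1887) = I*√1887)
S(u) - 1*(-3088538) = I*√1887 - 1*(-3088538) = I*√1887 + 3088538 = 3088538 + I*√1887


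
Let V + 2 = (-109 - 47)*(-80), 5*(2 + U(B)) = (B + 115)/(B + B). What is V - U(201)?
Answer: 12542242/1005 ≈ 12480.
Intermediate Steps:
U(B) = -2 + (115 + B)/(10*B) (U(B) = -2 + ((B + 115)/(B + B))/5 = -2 + ((115 + B)/((2*B)))/5 = -2 + ((115 + B)*(1/(2*B)))/5 = -2 + ((115 + B)/(2*B))/5 = -2 + (115 + B)/(10*B))
V = 12478 (V = -2 + (-109 - 47)*(-80) = -2 - 156*(-80) = -2 + 12480 = 12478)
V - U(201) = 12478 - (115 - 19*201)/(10*201) = 12478 - (115 - 3819)/(10*201) = 12478 - (-3704)/(10*201) = 12478 - 1*(-1852/1005) = 12478 + 1852/1005 = 12542242/1005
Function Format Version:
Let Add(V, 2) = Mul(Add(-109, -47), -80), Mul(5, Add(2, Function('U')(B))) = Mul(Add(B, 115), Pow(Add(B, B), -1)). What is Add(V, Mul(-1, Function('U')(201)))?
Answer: Rational(12542242, 1005) ≈ 12480.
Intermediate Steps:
Function('U')(B) = Add(-2, Mul(Rational(1, 10), Pow(B, -1), Add(115, B))) (Function('U')(B) = Add(-2, Mul(Rational(1, 5), Mul(Add(B, 115), Pow(Add(B, B), -1)))) = Add(-2, Mul(Rational(1, 5), Mul(Add(115, B), Pow(Mul(2, B), -1)))) = Add(-2, Mul(Rational(1, 5), Mul(Add(115, B), Mul(Rational(1, 2), Pow(B, -1))))) = Add(-2, Mul(Rational(1, 5), Mul(Rational(1, 2), Pow(B, -1), Add(115, B)))) = Add(-2, Mul(Rational(1, 10), Pow(B, -1), Add(115, B))))
V = 12478 (V = Add(-2, Mul(Add(-109, -47), -80)) = Add(-2, Mul(-156, -80)) = Add(-2, 12480) = 12478)
Add(V, Mul(-1, Function('U')(201))) = Add(12478, Mul(-1, Mul(Rational(1, 10), Pow(201, -1), Add(115, Mul(-19, 201))))) = Add(12478, Mul(-1, Mul(Rational(1, 10), Rational(1, 201), Add(115, -3819)))) = Add(12478, Mul(-1, Mul(Rational(1, 10), Rational(1, 201), -3704))) = Add(12478, Mul(-1, Rational(-1852, 1005))) = Add(12478, Rational(1852, 1005)) = Rational(12542242, 1005)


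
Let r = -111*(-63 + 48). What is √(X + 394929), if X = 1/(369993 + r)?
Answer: √54551412034655214/371658 ≈ 628.43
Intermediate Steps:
r = 1665 (r = -111*(-15) = 1665)
X = 1/371658 (X = 1/(369993 + 1665) = 1/371658 ≈ 2.6906e-6)
√(X + 394929) = √(1/371658 + 394929) = √(146778522283/371658) = √54551412034655214/371658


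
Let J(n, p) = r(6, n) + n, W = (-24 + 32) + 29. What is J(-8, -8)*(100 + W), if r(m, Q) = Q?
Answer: -2192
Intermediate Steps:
W = 37 (W = 8 + 29 = 37)
J(n, p) = 2*n (J(n, p) = n + n = 2*n)
J(-8, -8)*(100 + W) = (2*(-8))*(100 + 37) = -16*137 = -2192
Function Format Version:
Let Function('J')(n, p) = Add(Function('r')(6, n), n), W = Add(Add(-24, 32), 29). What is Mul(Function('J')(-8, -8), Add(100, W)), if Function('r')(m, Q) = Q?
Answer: -2192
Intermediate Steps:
W = 37 (W = Add(8, 29) = 37)
Function('J')(n, p) = Mul(2, n) (Function('J')(n, p) = Add(n, n) = Mul(2, n))
Mul(Function('J')(-8, -8), Add(100, W)) = Mul(Mul(2, -8), Add(100, 37)) = Mul(-16, 137) = -2192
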